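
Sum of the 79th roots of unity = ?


The sum of all 79th roots of unity is 0.
Geometric series: (1 - w^79)/(1 - w) = (1-1)/(1-w) = 0 since w^79 = 1, w ≠ 1.
Alternatively: coefficient of z^78 in z^79 - 1 is 0.

0


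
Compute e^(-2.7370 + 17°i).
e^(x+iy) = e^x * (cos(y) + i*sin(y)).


e^-2.7370 = 0.06476
cos(17°) = 0.9563
sin(17°) = 0.2924
Real = 0.06476*0.9563 = 0.0619
Imag = 0.06476*0.2924 = 0.0189

0.0619 + 0.0189i


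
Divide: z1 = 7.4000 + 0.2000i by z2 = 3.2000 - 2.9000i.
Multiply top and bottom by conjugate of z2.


Conjugate of z2 = 3.2000 + 2.9000i
Numerator: (7.4000 + 0.2000i)(3.2000 + 2.9000i) = 23.1000 + 22.1000i
Denominator: 3.2^2 + (-2.9)^2 = 18.65
Result = (23.1000 + 22.1000i)/18.65

1.2386 + 1.1850i


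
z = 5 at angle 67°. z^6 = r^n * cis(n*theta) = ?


r^6 = 5^6 = 15625
n*theta = 6*67° = 402° = 42° (mod 360)
a = 15625*cos(42°) = 11611.6379
b = 15625*sin(42°) = 10455.1657

15625 cis(42°) = 11611.6379 + 10455.1657i


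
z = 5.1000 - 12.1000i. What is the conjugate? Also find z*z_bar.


z_bar = 5.1000 + 12.1000i
z*z_bar = 5.1^2 + (-12.1)^2 = 26.01 + 146.41 = 172.42

z_bar = 5.1000 + 12.1000i, z*z_bar = 172.42


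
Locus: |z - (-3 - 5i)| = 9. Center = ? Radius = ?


|z - z0| = r is a circle with center z0 and radius r.
Center = (-3, -5), radius = 9

Circle with center (-3, -5) and radius 9


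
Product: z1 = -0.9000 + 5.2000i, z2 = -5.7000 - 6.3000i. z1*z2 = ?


Real = -0.9*(-5.7) - 5.2*(-6.3) = 5.13 - (-32.76) = 37.89
Imag = -0.9*(-6.3) - (5.7)*5.2 = 5.67 - (29.64) = -23.97

37.8900 - 23.9700i


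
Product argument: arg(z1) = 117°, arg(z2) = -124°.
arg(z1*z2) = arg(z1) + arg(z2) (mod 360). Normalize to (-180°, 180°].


arg(z1*z2) = 117° - 124° = -7°
Normalized to (-180°, 180°]: -7°

-7°


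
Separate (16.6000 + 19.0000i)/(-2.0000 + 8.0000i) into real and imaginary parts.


Multiply by conjugate: (16.6000 + 19.0000i)(-2.0000 - 8.0000i) / ((-2)^2 + 8^2)
Numerator real = 16.6*(-2) + 19*8 = 118.8
Numerator imag = 19*(-2) - 16.6*8 = -170.8
Denominator = 68
Re(z) = 118.8/68 = 1.7471
Im(z) = -170.8/68 = -2.5118

Re(z) = 1.7471, Im(z) = -2.5118


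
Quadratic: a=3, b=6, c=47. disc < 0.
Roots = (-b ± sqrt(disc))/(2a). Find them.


disc = 6^2 - 4*3*47 = 36 - 564 = -528
sqrt(|disc|) = sqrt(528) = 22.9783
Real part = -6/(2*3) = -1.0000
Imag part = 22.9783/(2*3) = 3.8297

-1.0000 ± 3.8297i


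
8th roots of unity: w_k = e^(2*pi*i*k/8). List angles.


The 8th roots of unity are cis(360k/8°) for k=0..7
Angle step = 360/8 = 45°
Primitive root: cis(45°)
Primitive root = 0.7071 + 0.7071i

8 roots at angles: 0°, 45°, 90°, 135°, 180°, 225°, 270°, 315°


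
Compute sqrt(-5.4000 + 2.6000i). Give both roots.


|z| = sqrt(29.16+6.76) = 5.9933
sqrt((|z|+a)/2) = sqrt((5.9933+(-5.4))/2) = sqrt(0.2967) = 0.5447
sqrt((|z|-a)/2) = sqrt((5.9933-(-5.4))/2) = sqrt(5.6967) = 2.3868

±(0.5447 + 2.3868i) i.e. 0.5447 + 2.3868i and -0.5447 - 2.3868i


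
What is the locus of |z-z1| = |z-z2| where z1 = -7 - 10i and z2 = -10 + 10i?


Equal distances means the locus is the perpendicular bisector of z1 and z2.
Midpoint = ((-7+(-10))/2, (-10+10)/2) = (-8.5000, 0)

Perpendicular bisector through (-8.5000, 0)


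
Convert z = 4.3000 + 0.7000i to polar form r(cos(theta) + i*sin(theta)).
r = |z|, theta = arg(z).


r = sqrt(18.49+0.49) = sqrt(18.98) = 4.3566
theta = atan2(0.7, 4.3) = 9.2461 degrees

r = 4.3566, theta = 9.2461 degrees


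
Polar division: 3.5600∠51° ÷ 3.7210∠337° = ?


r = 3.5600 / 3.7210 = 0.9567
theta = 51° - 337° = -286° = 74° (mod 360)

0.9567 cis(74°)


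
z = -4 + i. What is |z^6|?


|z| = sqrt(16+1) = sqrt(17) = 4.1231
|z^6| = |z|^6 = (sqrt(17))^6 = 17^3 = 4913

|z^6| = 4913


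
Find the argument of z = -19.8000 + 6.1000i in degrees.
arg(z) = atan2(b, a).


Re = -19.8, Im = 6.1
arg = atan2(6.1, -19.8) = 162.8769 degrees

arg(z) = 162.8769 degrees


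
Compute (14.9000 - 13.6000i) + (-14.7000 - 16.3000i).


Real: 14.9 - 14.7 = 0.2
Imag: -13.6 - 16.3 = -29.9

0.2000 - 29.9000i


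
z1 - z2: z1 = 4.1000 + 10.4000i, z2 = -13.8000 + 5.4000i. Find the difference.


Real: 4.1 + 13.8 = 17.9
Imag: 10.4 - 5.4 = 5

17.9000 + 5.0000i


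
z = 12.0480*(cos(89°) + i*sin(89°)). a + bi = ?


a = 12.0480*cos(89°) = 12.0480*0.017452 = 0.2103
b = 12.0480*sin(89°) = 12.0480*0.99985 = 12.0462

0.2103 + 12.0462i


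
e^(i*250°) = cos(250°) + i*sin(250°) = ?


cos(250°) = -0.3420
sin(250°) = -0.9397

e^(i*250°) = -0.3420 - 0.9397i


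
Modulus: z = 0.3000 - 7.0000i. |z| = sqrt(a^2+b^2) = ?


|z| = sqrt(0.3^2 + (-7)^2) = sqrt(0.09 + 49) = sqrt(49.09) = 7.0064

|z| = 7.0064


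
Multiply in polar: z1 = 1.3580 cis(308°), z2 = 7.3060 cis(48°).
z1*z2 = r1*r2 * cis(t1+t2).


r = 1.3580 * 7.3060 = 9.9215
theta = 308° + 48° = 356° = 356° (mod 360)

9.9215 cis(356°)


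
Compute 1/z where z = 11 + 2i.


|z|^2 = 121+4 = 125
1/z = (11 - 2i)/125

1/z = 0.0880 - 0.0160i


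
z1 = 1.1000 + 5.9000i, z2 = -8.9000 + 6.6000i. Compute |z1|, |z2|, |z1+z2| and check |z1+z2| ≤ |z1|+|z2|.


|z1| = sqrt(1.1^2 + 5.9^2) = sqrt(36.02) = 6.0017
|z2| = sqrt((-8.9)^2 + 6.6^2) = sqrt(122.77) = 11.0802
z1+z2 = -7.8000 + 12.5000i
|z1+z2| = sqrt(217.09) = 14.7340
|z1|+|z2| = 6.0017 + 11.0802 = 17.0819

|z1+z2| = 14.7340 ≤ |z1|+|z2| = 17.0819 (verified)


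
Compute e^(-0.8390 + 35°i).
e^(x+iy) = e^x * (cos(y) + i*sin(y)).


e^-0.8390 = 0.4321
cos(35°) = 0.8192
sin(35°) = 0.5736
Real = 0.4321*0.8192 = 0.3540
Imag = 0.4321*0.5736 = 0.2479

0.3540 + 0.2479i


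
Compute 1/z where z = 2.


|z|^2 = 4+0 = 4
1/z = (2 - 0i)/4

1/z = 0.5000 + 0i


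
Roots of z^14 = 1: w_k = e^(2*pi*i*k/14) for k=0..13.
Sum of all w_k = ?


The sum of all 14th roots of unity is 0.
Geometric series: (1 - w^14)/(1 - w) = (1-1)/(1-w) = 0 since w^14 = 1, w ≠ 1.
Alternatively: coefficient of z^13 in z^14 - 1 is 0.

0


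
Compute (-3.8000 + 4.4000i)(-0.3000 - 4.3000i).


Real = -3.8*(-0.3) - 4.4*(-4.3) = 1.14 - (-18.92) = 20.06
Imag = -3.8*(-4.3) - (0.3)*4.4 = 16.34 - (1.32) = 15.02

20.0600 + 15.0200i


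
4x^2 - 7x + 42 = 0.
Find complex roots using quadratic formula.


disc = (-7)^2 - 4*4*42 = 49 - 672 = -623
sqrt(|disc|) = sqrt(623) = 24.9600
Real part = 7/(2*4) = 0.8750
Imag part = 24.9600/(2*4) = 3.1200

0.8750 ± 3.1200i


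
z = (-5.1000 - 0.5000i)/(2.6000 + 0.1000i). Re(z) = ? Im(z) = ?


Multiply by conjugate: (-5.1000 - 0.5000i)(2.6000 - 0.1000i) / (2.6^2 + 0.1^2)
Numerator real = -5.1*2.6 - (0.5)*0.1 = -13.31
Numerator imag = -0.5*2.6 - (-5.1)*0.1 = -0.79
Denominator = 6.77
Re(z) = -13.31/6.77 = -1.9660
Im(z) = -0.79/6.77 = -0.1167

Re(z) = -1.9660, Im(z) = -0.1167


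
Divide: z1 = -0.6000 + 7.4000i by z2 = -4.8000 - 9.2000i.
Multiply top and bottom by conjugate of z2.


Conjugate of z2 = -4.8000 + 9.2000i
Numerator: (-0.6000 + 7.4000i)(-4.8000 + 9.2000i) = -65.2000 - 41.0400i
Denominator: (-4.8)^2 + (-9.2)^2 = 107.68
Result = (-65.2000 - 41.0400i)/107.68

-0.6055 - 0.3811i


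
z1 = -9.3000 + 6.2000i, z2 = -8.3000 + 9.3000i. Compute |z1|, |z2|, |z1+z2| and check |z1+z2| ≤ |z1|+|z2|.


|z1| = sqrt((-9.3)^2 + 6.2^2) = sqrt(124.93) = 11.1772
|z2| = sqrt((-8.3)^2 + 9.3^2) = sqrt(155.38) = 12.4652
z1+z2 = -17.6000 + 15.5000i
|z1+z2| = sqrt(550.01) = 23.4523
|z1|+|z2| = 11.1772 + 12.4652 = 23.6424

|z1+z2| = 23.4523 ≤ |z1|+|z2| = 23.6424 (verified)


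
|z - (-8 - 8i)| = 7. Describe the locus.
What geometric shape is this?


|z - z0| = r is a circle with center z0 and radius r.
Center = (-8, -8), radius = 7

Circle with center (-8, -8) and radius 7


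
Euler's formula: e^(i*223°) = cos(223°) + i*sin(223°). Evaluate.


cos(223°) = -0.7314
sin(223°) = -0.6820

e^(i*223°) = -0.7314 - 0.6820i


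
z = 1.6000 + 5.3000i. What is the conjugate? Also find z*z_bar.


z_bar = 1.6000 - 5.3000i
z*z_bar = 1.6^2 + 5.3^2 = 2.56 + 28.09 = 30.65

z_bar = 1.6000 - 5.3000i, z*z_bar = 30.65


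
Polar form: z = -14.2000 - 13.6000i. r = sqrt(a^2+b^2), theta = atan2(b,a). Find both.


r = sqrt(201.64+184.96) = sqrt(386.6) = 19.6621
theta = atan2(-13.6, -14.2) = -136.2364 degrees

r = 19.6621, theta = -136.2364 degrees


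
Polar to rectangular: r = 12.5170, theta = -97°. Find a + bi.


a = 12.5170*cos(-97°) = 12.5170*(-0.12187) = -1.5254
b = 12.5170*sin(-97°) = 12.5170*(-0.99255) = -12.4237

-1.5254 - 12.4237i


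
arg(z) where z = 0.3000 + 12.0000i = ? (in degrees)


Re = 0.3, Im = 12
arg = atan2(12, 0.3) = 88.5679 degrees

arg(z) = 88.5679 degrees


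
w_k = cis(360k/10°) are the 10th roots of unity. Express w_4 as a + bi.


Angle = 360*4/10 = 144°
a = cos(144°) = -0.8090
b = sin(144°) = 0.5878

-0.8090 + 0.5878i


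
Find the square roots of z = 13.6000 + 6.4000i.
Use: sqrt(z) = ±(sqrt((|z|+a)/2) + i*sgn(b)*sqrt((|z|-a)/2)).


|z| = sqrt(184.96+40.96) = 15.0306
sqrt((|z|+a)/2) = sqrt((15.0306+13.6)/2) = sqrt(14.3153) = 3.7836
sqrt((|z|-a)/2) = sqrt((15.0306-13.6)/2) = sqrt(0.7153) = 0.8458

±(3.7836 + 0.8458i) i.e. 3.7836 + 0.8458i and -3.7836 - 0.8458i


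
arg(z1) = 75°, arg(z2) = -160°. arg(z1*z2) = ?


arg(z1*z2) = 75° - 160° = -85°
Normalized to (-180°, 180°]: -85°

-85°


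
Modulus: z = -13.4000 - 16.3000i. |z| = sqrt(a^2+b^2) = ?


|z| = sqrt((-13.4)^2 + (-16.3)^2) = sqrt(179.56 + 265.69) = sqrt(445.25) = 21.1009

|z| = 21.1009


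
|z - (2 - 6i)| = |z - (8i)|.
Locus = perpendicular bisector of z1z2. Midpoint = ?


Equal distances means the locus is the perpendicular bisector of z1 and z2.
Midpoint = ((2+0)/2, (-6+8)/2) = (1.0000, 1.0000)

Perpendicular bisector through (1.0000, 1.0000)


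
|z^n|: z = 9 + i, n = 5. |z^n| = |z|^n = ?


|z| = sqrt(81+1) = sqrt(82) = 9.0554
|z^5| = |z|^5 = (sqrt(82))^5 = 82^2 * sqrt(82) = 6724*sqrt(82)

|z^5| = 6724*sqrt(82) ≈ 60888.4097


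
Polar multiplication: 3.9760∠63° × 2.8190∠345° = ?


r = 3.9760 * 2.8190 = 11.2083
theta = 63° + 345° = 408° = 48° (mod 360)

11.2083 cis(48°)


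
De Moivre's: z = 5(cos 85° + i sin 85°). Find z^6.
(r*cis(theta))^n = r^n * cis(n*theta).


r^6 = 5^6 = 15625
n*theta = 6*85° = 510° = 150° (mod 360)
a = 15625*cos(150°) = -13531.6469
b = 15625*sin(150°) = 7812.5000

15625 cis(150°) = -13531.6469 + 7812.5000i


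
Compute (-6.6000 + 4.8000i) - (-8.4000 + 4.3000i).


Real: -6.6 + 8.4 = 1.8
Imag: 4.8 - 4.3 = 0.5

1.8000 + 0.5000i


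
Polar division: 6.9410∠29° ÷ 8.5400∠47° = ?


r = 6.9410 / 8.5400 = 0.8128
theta = 29° - 47° = -18° = 342° (mod 360)

0.8128 cis(342°)


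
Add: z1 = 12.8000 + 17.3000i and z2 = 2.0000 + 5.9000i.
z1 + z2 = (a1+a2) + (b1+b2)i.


Real: 12.8 + 2 = 14.8
Imag: 17.3 + 5.9 = 23.2

14.8000 + 23.2000i


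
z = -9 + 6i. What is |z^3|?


|z| = sqrt(81+36) = sqrt(117) = 10.8167
|z^3| = |z|^3 = (sqrt(117))^3 = 117*sqrt(117)

|z^3| = 117*sqrt(117) ≈ 1265.5485


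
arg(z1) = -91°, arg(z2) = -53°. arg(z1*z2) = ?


arg(z1*z2) = -91° - 53° = -144°
Normalized to (-180°, 180°]: -144°

-144°


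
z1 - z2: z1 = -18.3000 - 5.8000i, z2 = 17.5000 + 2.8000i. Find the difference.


Real: -18.3 - 17.5 = -35.8
Imag: -5.8 - 2.8 = -8.6

-35.8000 - 8.6000i


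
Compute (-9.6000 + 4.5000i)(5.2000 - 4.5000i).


Real = -9.6*5.2 - 4.5*(-4.5) = -49.92 - (-20.25) = -29.67
Imag = -9.6*(-4.5) + 5.2*4.5 = 43.2 + 23.4 = 66.6

-29.6700 + 66.6000i


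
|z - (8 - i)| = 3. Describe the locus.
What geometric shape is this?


|z - z0| = r is a circle with center z0 and radius r.
Center = (8, -1), radius = 3

Circle with center (8, -1) and radius 3


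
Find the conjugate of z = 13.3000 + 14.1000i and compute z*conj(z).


z_bar = 13.3000 - 14.1000i
z*z_bar = 13.3^2 + 14.1^2 = 176.89 + 198.81 = 375.7

z_bar = 13.3000 - 14.1000i, z*z_bar = 375.7


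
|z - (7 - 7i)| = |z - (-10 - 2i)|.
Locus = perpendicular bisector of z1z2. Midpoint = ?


Equal distances means the locus is the perpendicular bisector of z1 and z2.
Midpoint = ((7+(-10))/2, (-7+(-2))/2) = (-1.5000, -4.5000)

Perpendicular bisector through (-1.5000, -4.5000)


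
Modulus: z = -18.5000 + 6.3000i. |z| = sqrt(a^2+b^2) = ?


|z| = sqrt((-18.5)^2 + 6.3^2) = sqrt(342.25 + 39.69) = sqrt(381.94) = 19.5433

|z| = 19.5433


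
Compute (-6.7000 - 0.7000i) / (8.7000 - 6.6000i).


Conjugate of z2 = 8.7000 + 6.6000i
Numerator: (-6.7000 - 0.7000i)(8.7000 + 6.6000i) = -53.6700 - 50.3100i
Denominator: 8.7^2 + (-6.6)^2 = 119.25
Result = (-53.6700 - 50.3100i)/119.25

-0.4501 - 0.4219i


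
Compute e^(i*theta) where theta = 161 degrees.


cos(161°) = -0.9455
sin(161°) = 0.3256

e^(i*161°) = -0.9455 + 0.3256i


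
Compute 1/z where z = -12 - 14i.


|z|^2 = 144+196 = 340
1/z = (-12 + 14i)/340

1/z = -0.0353 + 0.0412i


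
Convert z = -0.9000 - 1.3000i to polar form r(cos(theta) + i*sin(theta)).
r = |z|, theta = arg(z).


r = sqrt(0.81+1.69) = sqrt(2.5) = 1.5811
theta = atan2(-1.3, -0.9) = -124.6952 degrees

r = 1.5811, theta = -124.6952 degrees


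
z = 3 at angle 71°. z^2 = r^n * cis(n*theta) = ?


r^2 = 3^2 = 9
n*theta = 2*71° = 142° = 142° (mod 360)
a = 9*cos(142°) = -7.0921
b = 9*sin(142°) = 5.5410

9 cis(142°) = -7.0921 + 5.5410i


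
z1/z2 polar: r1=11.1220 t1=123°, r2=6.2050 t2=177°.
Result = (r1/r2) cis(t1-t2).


r = 11.1220 / 6.2050 = 1.7924
theta = 123° - 177° = -54° = 306° (mod 360)

1.7924 cis(306°)


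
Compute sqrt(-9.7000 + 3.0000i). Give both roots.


|z| = sqrt(94.09+9) = 10.1533
sqrt((|z|+a)/2) = sqrt((10.1533+(-9.7))/2) = sqrt(0.2267) = 0.4761
sqrt((|z|-a)/2) = sqrt((10.1533-(-9.7))/2) = sqrt(9.9267) = 3.1507

±(0.4761 + 3.1507i) i.e. 0.4761 + 3.1507i and -0.4761 - 3.1507i


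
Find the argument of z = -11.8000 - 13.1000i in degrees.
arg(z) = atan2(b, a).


Re = -11.8, Im = -13.1
arg = atan2(-13.1, -11.8) = -132.0114 degrees

arg(z) = -132.0114 degrees


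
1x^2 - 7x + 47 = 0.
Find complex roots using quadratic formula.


disc = (-7)^2 - 4*1*47 = 49 - 188 = -139
sqrt(|disc|) = sqrt(139) = 11.7898
Real part = 7/(2*1) = 3.5000
Imag part = 11.7898/(2*1) = 5.8949

3.5000 ± 5.8949i


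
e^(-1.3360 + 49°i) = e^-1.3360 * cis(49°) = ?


e^-1.3360 = 0.2629
cos(49°) = 0.6561
sin(49°) = 0.7547
Real = 0.2629*0.6561 = 0.1725
Imag = 0.2629*0.7547 = 0.1984

0.1725 + 0.1984i


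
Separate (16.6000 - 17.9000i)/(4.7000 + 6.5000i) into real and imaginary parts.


Multiply by conjugate: (16.6000 - 17.9000i)(4.7000 - 6.5000i) / (4.7^2 + 6.5^2)
Numerator real = 16.6*4.7 - (17.9)*6.5 = -38.33
Numerator imag = -17.9*4.7 - 16.6*6.5 = -192.03
Denominator = 64.34
Re(z) = -38.33/64.34 = -0.5957
Im(z) = -192.03/64.34 = -2.9846

Re(z) = -0.5957, Im(z) = -2.9846


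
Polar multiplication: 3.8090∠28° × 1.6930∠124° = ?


r = 3.8090 * 1.6930 = 6.4486
theta = 28° + 124° = 152° = 152° (mod 360)

6.4486 cis(152°)


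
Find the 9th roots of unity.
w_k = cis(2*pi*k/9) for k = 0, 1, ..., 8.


The 9th roots of unity are cis(360k/9°) for k=0..8
Angle step = 360/9 = 40°
Primitive root: cis(40°)
Primitive root = 0.7660 + 0.6428i

9 roots at angles: 0°, 40°, 80°, 120°, 160°, 200°, 240°, 280°, 320°


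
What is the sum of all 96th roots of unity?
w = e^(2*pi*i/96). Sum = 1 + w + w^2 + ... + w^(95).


The sum of all 96th roots of unity is 0.
Geometric series: (1 - w^96)/(1 - w) = (1-1)/(1-w) = 0 since w^96 = 1, w ≠ 1.
Alternatively: coefficient of z^95 in z^96 - 1 is 0.

0


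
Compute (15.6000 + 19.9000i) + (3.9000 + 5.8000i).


Real: 15.6 + 3.9 = 19.5
Imag: 19.9 + 5.8 = 25.7

19.5000 + 25.7000i


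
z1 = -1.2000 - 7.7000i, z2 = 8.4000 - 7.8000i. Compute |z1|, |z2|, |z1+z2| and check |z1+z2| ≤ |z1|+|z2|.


|z1| = sqrt((-1.2)^2 + (-7.7)^2) = sqrt(60.73) = 7.7929
|z2| = sqrt(8.4^2 + (-7.8)^2) = sqrt(131.4) = 11.4630
z1+z2 = 7.2000 - 15.5000i
|z1+z2| = sqrt(292.09) = 17.0906
|z1|+|z2| = 7.7929 + 11.4630 = 19.2559

|z1+z2| = 17.0906 ≤ |z1|+|z2| = 19.2559 (verified)


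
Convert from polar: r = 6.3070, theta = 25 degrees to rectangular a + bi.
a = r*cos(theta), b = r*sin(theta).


a = 6.3070*cos(25°) = 6.3070*0.90631 = 5.7161
b = 6.3070*sin(25°) = 6.3070*0.42262 = 2.6655

5.7161 + 2.6655i


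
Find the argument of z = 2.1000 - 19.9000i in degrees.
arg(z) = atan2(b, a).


Re = 2.1, Im = -19.9
arg = atan2(-19.9, 2.1) = -83.9760 degrees

arg(z) = -83.9760 degrees


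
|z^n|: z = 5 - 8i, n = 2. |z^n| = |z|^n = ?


|z| = sqrt(25+64) = sqrt(89) = 9.4340
|z^2| = |z|^2 = (sqrt(89))^2 = 89

|z^2| = 89


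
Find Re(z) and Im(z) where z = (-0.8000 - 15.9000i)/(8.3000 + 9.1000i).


Multiply by conjugate: (-0.8000 - 15.9000i)(8.3000 - 9.1000i) / (8.3^2 + 9.1^2)
Numerator real = -0.8*8.3 - (15.9)*9.1 = -151.33
Numerator imag = -15.9*8.3 - (-0.8)*9.1 = -124.69
Denominator = 151.7
Re(z) = -151.33/151.7 = -0.9976
Im(z) = -124.69/151.7 = -0.8220

Re(z) = -0.9976, Im(z) = -0.8220


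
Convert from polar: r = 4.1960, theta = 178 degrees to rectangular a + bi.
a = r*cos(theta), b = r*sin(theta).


a = 4.1960*cos(178°) = 4.1960*(-0.99939) = -4.1934
b = 4.1960*sin(178°) = 4.1960*0.0349 = 0.1464

-4.1934 + 0.1464i


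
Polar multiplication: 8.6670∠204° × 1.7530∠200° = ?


r = 8.6670 * 1.7530 = 15.1933
theta = 204° + 200° = 404° = 44° (mod 360)

15.1933 cis(44°)


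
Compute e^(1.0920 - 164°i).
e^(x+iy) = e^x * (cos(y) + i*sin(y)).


e^1.0920 = 2.9802
cos(-164°) = -0.961262
sin(-164°) = -0.27564
Real = 2.9802*(-0.961262) = -2.8648
Imag = 2.9802*(-0.27564) = -0.8215

-2.8648 - 0.8215i


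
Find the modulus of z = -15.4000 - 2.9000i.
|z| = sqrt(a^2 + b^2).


|z| = sqrt((-15.4)^2 + (-2.9)^2) = sqrt(237.16 + 8.41) = sqrt(245.57) = 15.6707

|z| = 15.6707


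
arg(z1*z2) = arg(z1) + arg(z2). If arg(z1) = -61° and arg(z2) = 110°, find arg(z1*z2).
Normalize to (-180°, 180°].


arg(z1*z2) = -61° + 110° = 49°
Normalized to (-180°, 180°]: 49°

49°


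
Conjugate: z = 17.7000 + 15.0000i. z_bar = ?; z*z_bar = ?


z_bar = 17.7000 - 15.0000i
z*z_bar = 17.7^2 + 15^2 = 313.29 + 225 = 538.29

z_bar = 17.7000 - 15.0000i, z*z_bar = 538.29


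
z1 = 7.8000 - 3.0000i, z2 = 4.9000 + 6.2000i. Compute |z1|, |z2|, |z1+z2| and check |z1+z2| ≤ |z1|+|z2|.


|z1| = sqrt(7.8^2 + (-3)^2) = sqrt(69.84) = 8.3570
|z2| = sqrt(4.9^2 + 6.2^2) = sqrt(62.45) = 7.9025
z1+z2 = 12.7000 + 3.2000i
|z1+z2| = sqrt(171.53) = 13.0969
|z1|+|z2| = 8.3570 + 7.9025 = 16.2595

|z1+z2| = 13.0969 ≤ |z1|+|z2| = 16.2595 (verified)


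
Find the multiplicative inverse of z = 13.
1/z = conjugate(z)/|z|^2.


|z|^2 = 169+0 = 169
1/z = (13 - 0i)/169

1/z = 0.0769 + 0i


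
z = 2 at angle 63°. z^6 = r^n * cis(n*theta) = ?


r^6 = 2^6 = 64
n*theta = 6*63° = 378° = 18° (mod 360)
a = 64*cos(18°) = 60.8676
b = 64*sin(18°) = 19.7771

64 cis(18°) = 60.8676 + 19.7771i


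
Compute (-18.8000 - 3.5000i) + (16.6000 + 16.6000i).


Real: -18.8 + 16.6 = -2.2
Imag: -3.5 + 16.6 = 13.1

-2.2000 + 13.1000i


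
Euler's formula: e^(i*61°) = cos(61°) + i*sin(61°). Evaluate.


cos(61°) = 0.4848
sin(61°) = 0.8746

e^(i*61°) = 0.4848 + 0.8746i


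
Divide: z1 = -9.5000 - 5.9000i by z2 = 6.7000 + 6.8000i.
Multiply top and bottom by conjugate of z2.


Conjugate of z2 = 6.7000 - 6.8000i
Numerator: (-9.5000 - 5.9000i)(6.7000 - 6.8000i) = -103.7700 + 25.0700i
Denominator: 6.7^2 + 6.8^2 = 91.13
Result = (-103.7700 + 25.0700i)/91.13

-1.1387 + 0.2751i


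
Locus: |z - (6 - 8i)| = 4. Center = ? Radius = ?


|z - z0| = r is a circle with center z0 and radius r.
Center = (6, -8), radius = 4

Circle with center (6, -8) and radius 4


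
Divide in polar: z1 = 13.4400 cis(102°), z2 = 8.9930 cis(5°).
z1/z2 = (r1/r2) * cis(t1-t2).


r = 13.4400 / 8.9930 = 1.4945
theta = 102° - 5° = 97° = 97° (mod 360)

1.4945 cis(97°)


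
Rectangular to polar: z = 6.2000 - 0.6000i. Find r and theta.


r = sqrt(38.44+0.36) = sqrt(38.8) = 6.2290
theta = atan2(-0.6, 6.2) = -5.5275 degrees

r = 6.2290, theta = -5.5275 degrees


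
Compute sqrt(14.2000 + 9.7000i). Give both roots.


|z| = sqrt(201.64+94.09) = 17.1968
sqrt((|z|+a)/2) = sqrt((17.1968+14.2)/2) = sqrt(15.6984) = 3.9621
sqrt((|z|-a)/2) = sqrt((17.1968-14.2)/2) = sqrt(1.4984) = 1.2241

±(3.9621 + 1.2241i) i.e. 3.9621 + 1.2241i and -3.9621 - 1.2241i


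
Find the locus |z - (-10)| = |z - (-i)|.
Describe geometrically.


Equal distances means the locus is the perpendicular bisector of z1 and z2.
Midpoint = ((-10+0)/2, (0+(-1))/2) = (-5.0000, -0.5000)

Perpendicular bisector through (-5.0000, -0.5000)


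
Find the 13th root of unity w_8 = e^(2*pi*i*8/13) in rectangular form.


Angle = 360*8/13 = 221.5385°
a = cos(221.5385°) = -0.7485
b = sin(221.5385°) = -0.6631

-0.7485 - 0.6631i


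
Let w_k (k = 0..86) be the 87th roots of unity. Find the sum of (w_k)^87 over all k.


The roots are w_k = w^k with w = e^(2*pi*i/87), and (w^k)^87 = (w^87)^k.
So S = 1 + u + u^2 + ... + u^(86) with u = w^87.
87 = 1*87 + 0, so 87 is a multiple of 87 and u = (w^87)^1 = 1.
Every one of the 87 terms equals 1: S = 87

S = 87


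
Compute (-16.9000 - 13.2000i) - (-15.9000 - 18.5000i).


Real: -16.9 + 15.9 = -1
Imag: -13.2 + 18.5 = 5.3

-1.0000 + 5.3000i


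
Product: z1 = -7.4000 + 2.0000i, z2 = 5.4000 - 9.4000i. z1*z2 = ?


Real = -7.4*5.4 - 2*(-9.4) = -39.96 - (-18.8) = -21.16
Imag = -7.4*(-9.4) + 5.4*2 = 69.56 + 10.8 = 80.36

-21.1600 + 80.3600i


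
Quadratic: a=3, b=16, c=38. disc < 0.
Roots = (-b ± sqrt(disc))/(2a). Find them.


disc = 16^2 - 4*3*38 = 256 - 456 = -200
sqrt(|disc|) = sqrt(200) = 14.1421
Real part = -16/(2*3) = -2.6667
Imag part = 14.1421/(2*3) = 2.3570

-2.6667 ± 2.3570i


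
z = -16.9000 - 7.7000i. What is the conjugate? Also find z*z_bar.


z_bar = -16.9000 + 7.7000i
z*z_bar = (-16.9)^2 + (-7.7)^2 = 285.61 + 59.29 = 344.9

z_bar = -16.9000 + 7.7000i, z*z_bar = 344.9


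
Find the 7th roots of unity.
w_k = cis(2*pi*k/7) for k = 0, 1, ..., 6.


The 7th roots of unity are cis(360k/7°) for k=0..6
Angle step = 360/7 = 51.4286°
Primitive root: cis(51.4286°)
Primitive root = 0.6235 + 0.7818i

7 roots at angles: 0°, 51.4286°, 102.8571°, 154.2857°, 205.7143°, 257.1429°, 308.5714°


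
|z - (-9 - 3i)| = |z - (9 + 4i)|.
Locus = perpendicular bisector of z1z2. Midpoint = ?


Equal distances means the locus is the perpendicular bisector of z1 and z2.
Midpoint = ((-9+9)/2, (-3+4)/2) = (0, 0.5000)

Perpendicular bisector through (0, 0.5000)


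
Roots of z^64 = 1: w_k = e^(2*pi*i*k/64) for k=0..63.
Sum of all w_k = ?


The sum of all 64th roots of unity is 0.
Geometric series: (1 - w^64)/(1 - w) = (1-1)/(1-w) = 0 since w^64 = 1, w ≠ 1.
Alternatively: coefficient of z^63 in z^64 - 1 is 0.

0


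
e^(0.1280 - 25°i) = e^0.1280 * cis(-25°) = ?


e^0.1280 = 1.1366
cos(-25°) = 0.9063
sin(-25°) = -0.4226
Real = 1.1366*0.9063 = 1.0301
Imag = 1.1366*(-0.4226) = -0.4803

1.0301 - 0.4803i


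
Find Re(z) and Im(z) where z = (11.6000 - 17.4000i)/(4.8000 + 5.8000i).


Multiply by conjugate: (11.6000 - 17.4000i)(4.8000 - 5.8000i) / (4.8^2 + 5.8^2)
Numerator real = 11.6*4.8 - (17.4)*5.8 = -45.24
Numerator imag = -17.4*4.8 - 11.6*5.8 = -150.8
Denominator = 56.68
Re(z) = -45.24/56.68 = -0.7982
Im(z) = -150.8/56.68 = -2.6606

Re(z) = -0.7982, Im(z) = -2.6606


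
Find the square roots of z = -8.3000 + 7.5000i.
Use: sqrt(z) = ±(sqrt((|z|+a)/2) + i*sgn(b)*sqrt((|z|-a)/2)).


|z| = sqrt(68.89+56.25) = 11.1866
sqrt((|z|+a)/2) = sqrt((11.1866+(-8.3))/2) = sqrt(1.4433) = 1.2014
sqrt((|z|-a)/2) = sqrt((11.1866-(-8.3))/2) = sqrt(9.7433) = 3.1214

±(1.2014 + 3.1214i) i.e. 1.2014 + 3.1214i and -1.2014 - 3.1214i


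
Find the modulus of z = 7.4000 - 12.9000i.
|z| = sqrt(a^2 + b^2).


|z| = sqrt(7.4^2 + (-12.9)^2) = sqrt(54.76 + 166.41) = sqrt(221.17) = 14.8718

|z| = 14.8718


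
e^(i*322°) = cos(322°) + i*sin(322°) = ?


cos(322°) = 0.7880
sin(322°) = -0.6157

e^(i*322°) = 0.7880 - 0.6157i


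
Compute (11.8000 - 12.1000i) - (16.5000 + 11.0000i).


Real: 11.8 - 16.5 = -4.7
Imag: -12.1 - 11 = -23.1

-4.7000 - 23.1000i


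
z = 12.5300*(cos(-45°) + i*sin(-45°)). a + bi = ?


a = 12.5300*cos(-45°) = 12.5300*0.7071 = 8.8600
b = 12.5300*sin(-45°) = 12.5300*(-0.7071) = -8.8600

8.8600 - 8.8600i


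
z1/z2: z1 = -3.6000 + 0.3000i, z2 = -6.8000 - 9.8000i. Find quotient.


Conjugate of z2 = -6.8000 + 9.8000i
Numerator: (-3.6000 + 0.3000i)(-6.8000 + 9.8000i) = 21.5400 - 37.3200i
Denominator: (-6.8)^2 + (-9.8)^2 = 142.28
Result = (21.5400 - 37.3200i)/142.28

0.1514 - 0.2623i


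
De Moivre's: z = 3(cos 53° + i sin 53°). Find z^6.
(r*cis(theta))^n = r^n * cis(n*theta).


r^6 = 3^6 = 729
n*theta = 6*53° = 318° = 318° (mod 360)
a = 729*cos(318°) = 541.7526
b = 729*sin(318°) = -487.7962

729 cis(318°) = 541.7526 - 487.7962i


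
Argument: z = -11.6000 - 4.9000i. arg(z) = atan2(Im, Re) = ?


Re = -11.6, Im = -4.9
arg = atan2(-4.9, -11.6) = -157.1001 degrees

arg(z) = -157.1001 degrees


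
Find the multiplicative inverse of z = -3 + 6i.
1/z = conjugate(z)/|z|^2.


|z|^2 = 9+36 = 45
1/z = (-3 - 6i)/45

1/z = -0.0667 - 0.1333i


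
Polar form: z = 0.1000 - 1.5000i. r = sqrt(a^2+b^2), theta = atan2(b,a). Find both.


r = sqrt(0.01+2.25) = sqrt(2.26) = 1.5033
theta = atan2(-1.5, 0.1) = -86.1859 degrees

r = 1.5033, theta = -86.1859 degrees


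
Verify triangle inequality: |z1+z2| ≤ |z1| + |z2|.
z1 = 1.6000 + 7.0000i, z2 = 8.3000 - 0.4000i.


|z1| = sqrt(1.6^2 + 7^2) = sqrt(51.56) = 7.1805
|z2| = sqrt(8.3^2 + (-0.4)^2) = sqrt(69.05) = 8.3096
z1+z2 = 9.9000 + 6.6000i
|z1+z2| = sqrt(141.57) = 11.8983
|z1|+|z2| = 7.1805 + 8.3096 = 15.4901

|z1+z2| = 11.8983 ≤ |z1|+|z2| = 15.4901 (verified)


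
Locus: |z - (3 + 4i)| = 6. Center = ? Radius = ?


|z - z0| = r is a circle with center z0 and radius r.
Center = (3, 4), radius = 6

Circle with center (3, 4) and radius 6


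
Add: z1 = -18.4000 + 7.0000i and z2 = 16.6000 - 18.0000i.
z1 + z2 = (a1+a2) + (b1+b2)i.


Real: -18.4 + 16.6 = -1.8
Imag: 7 - 18 = -11

-1.8000 - 11.0000i


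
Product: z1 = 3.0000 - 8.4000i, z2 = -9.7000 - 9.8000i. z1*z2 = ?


Real = 3*(-9.7) - (-8.4)*(-9.8) = -29.1 - 82.32 = -111.42
Imag = 3*(-9.8) - (9.7)*(-8.4) = -29.4 + 81.48 = 52.08

-111.4200 + 52.0800i


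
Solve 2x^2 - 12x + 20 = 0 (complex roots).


disc = (-12)^2 - 4*2*20 = 144 - 160 = -16
sqrt(|disc|) = sqrt(16) = 4.0000
Real part = 12/(2*2) = 3.0000
Imag part = 4.0000/(2*2) = 1.0000

3.0000 ± 1.0000i


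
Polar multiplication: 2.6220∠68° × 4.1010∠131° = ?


r = 2.6220 * 4.1010 = 10.7528
theta = 68° + 131° = 199° = 199° (mod 360)

10.7528 cis(199°)


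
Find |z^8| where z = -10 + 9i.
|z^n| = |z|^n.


|z| = sqrt(100+81) = sqrt(181) = 13.4536
|z^8| = |z|^8 = (sqrt(181))^8 = 181^4 = 1073283121

|z^8| = 1073283121


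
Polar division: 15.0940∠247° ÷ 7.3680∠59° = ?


r = 15.0940 / 7.3680 = 2.0486
theta = 247° - 59° = 188° = 188° (mod 360)

2.0486 cis(188°)


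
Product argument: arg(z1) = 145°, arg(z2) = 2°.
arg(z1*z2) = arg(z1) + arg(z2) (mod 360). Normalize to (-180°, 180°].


arg(z1*z2) = 145° + 2° = 147°
Normalized to (-180°, 180°]: 147°

147°


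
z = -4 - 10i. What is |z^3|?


|z| = sqrt(16+100) = sqrt(116) = 10.7703
|z^3| = |z|^3 = (sqrt(116))^3 = 116*sqrt(116)

|z^3| = 116*sqrt(116) ≈ 1249.3582


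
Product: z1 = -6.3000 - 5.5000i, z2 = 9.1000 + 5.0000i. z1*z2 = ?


Real = -6.3*9.1 - (-5.5)*5 = -57.33 - (-27.5) = -29.83
Imag = -6.3*5 + 9.1*(-5.5) = -31.5 - (50.05) = -81.55

-29.8300 - 81.5500i


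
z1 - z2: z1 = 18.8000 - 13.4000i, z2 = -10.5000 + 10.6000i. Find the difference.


Real: 18.8 + 10.5 = 29.3
Imag: -13.4 - 10.6 = -24

29.3000 - 24.0000i


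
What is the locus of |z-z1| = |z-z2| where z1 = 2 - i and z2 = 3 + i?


Equal distances means the locus is the perpendicular bisector of z1 and z2.
Midpoint = ((2+3)/2, (-1+1)/2) = (2.5000, 0)

Perpendicular bisector through (2.5000, 0)


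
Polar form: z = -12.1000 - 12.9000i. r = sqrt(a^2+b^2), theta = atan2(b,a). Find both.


r = sqrt(146.41+166.41) = sqrt(312.82) = 17.6867
theta = atan2(-12.9, -12.1) = -133.1672 degrees

r = 17.6867, theta = -133.1672 degrees


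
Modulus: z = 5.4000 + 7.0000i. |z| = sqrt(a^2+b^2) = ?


|z| = sqrt(5.4^2 + 7^2) = sqrt(29.16 + 49) = sqrt(78.16) = 8.8408

|z| = 8.8408


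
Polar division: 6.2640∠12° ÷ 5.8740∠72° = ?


r = 6.2640 / 5.8740 = 1.0664
theta = 12° - 72° = -60° = 300° (mod 360)

1.0664 cis(300°)


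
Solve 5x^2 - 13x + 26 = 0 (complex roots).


disc = (-13)^2 - 4*5*26 = 169 - 520 = -351
sqrt(|disc|) = sqrt(351) = 18.7350
Real part = 13/(2*5) = 1.3000
Imag part = 18.7350/(2*5) = 1.8735

1.3000 ± 1.8735i


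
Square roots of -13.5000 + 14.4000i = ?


|z| = sqrt(182.25+207.36) = 19.7385
sqrt((|z|+a)/2) = sqrt((19.7385+(-13.5))/2) = sqrt(3.1193) = 1.7661
sqrt((|z|-a)/2) = sqrt((19.7385-(-13.5))/2) = sqrt(16.6193) = 4.0767

±(1.7661 + 4.0767i) i.e. 1.7661 + 4.0767i and -1.7661 - 4.0767i


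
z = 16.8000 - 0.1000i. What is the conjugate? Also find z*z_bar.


z_bar = 16.8000 + 0.1000i
z*z_bar = 16.8^2 + (-0.1)^2 = 282.24 + 0.01 = 282.25

z_bar = 16.8000 + 0.1000i, z*z_bar = 282.25


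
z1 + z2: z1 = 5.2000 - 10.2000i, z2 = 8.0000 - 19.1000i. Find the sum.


Real: 5.2 + 8 = 13.2
Imag: -10.2 - 19.1 = -29.3

13.2000 - 29.3000i


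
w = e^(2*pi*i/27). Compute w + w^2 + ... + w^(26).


With w = e^(2*pi*i/27), all 27 of the 27th roots of unity w^0 = 1, w, ..., w^(26) sum to 0: 1 + w + ... + w^(26) = (1 - w^27)/(1 - w) = 0 since w^27 = 1, w ≠ 1.
Removing the root 1: w + w^2 + ... + w^(26) = 0 - 1 = -1

Sum = -1


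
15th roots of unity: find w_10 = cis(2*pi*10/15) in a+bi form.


Angle = 360*10/15 = 240°
a = cos(240°) = -0.5000
b = sin(240°) = -0.8660

-0.5000 - 0.8660i


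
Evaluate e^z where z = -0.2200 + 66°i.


e^-0.2200 = 0.8025
cos(66°) = 0.4067
sin(66°) = 0.9135
Real = 0.8025*0.4067 = 0.3264
Imag = 0.8025*0.9135 = 0.7331

0.3264 + 0.7331i


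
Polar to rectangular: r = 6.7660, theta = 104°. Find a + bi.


a = 6.7660*cos(104°) = 6.7660*(-0.24192) = -1.6368
b = 6.7660*sin(104°) = 6.7660*0.9703 = 6.5650

-1.6368 + 6.5650i


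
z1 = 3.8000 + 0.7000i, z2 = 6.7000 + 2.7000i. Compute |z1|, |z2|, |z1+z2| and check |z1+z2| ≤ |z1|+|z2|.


|z1| = sqrt(3.8^2 + 0.7^2) = sqrt(14.93) = 3.8639
|z2| = sqrt(6.7^2 + 2.7^2) = sqrt(52.18) = 7.2236
z1+z2 = 10.5000 + 3.4000i
|z1+z2| = sqrt(121.81) = 11.0368
|z1|+|z2| = 3.8639 + 7.2236 = 11.0875

|z1+z2| = 11.0368 ≤ |z1|+|z2| = 11.0875 (verified)


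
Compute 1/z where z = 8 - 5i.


|z|^2 = 64+25 = 89
1/z = (8 + 5i)/89

1/z = 0.0899 + 0.0562i


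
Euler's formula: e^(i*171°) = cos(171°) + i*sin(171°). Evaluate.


cos(171°) = -0.9877
sin(171°) = 0.1564

e^(i*171°) = -0.9877 + 0.1564i


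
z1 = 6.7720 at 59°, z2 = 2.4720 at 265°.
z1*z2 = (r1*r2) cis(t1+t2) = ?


r = 6.7720 * 2.4720 = 16.7404
theta = 59° + 265° = 324° = 324° (mod 360)

16.7404 cis(324°)


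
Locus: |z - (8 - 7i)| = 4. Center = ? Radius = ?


|z - z0| = r is a circle with center z0 and radius r.
Center = (8, -7), radius = 4

Circle with center (8, -7) and radius 4


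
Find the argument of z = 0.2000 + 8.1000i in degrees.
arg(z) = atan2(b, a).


Re = 0.2, Im = 8.1
arg = atan2(8.1, 0.2) = 88.5856 degrees

arg(z) = 88.5856 degrees


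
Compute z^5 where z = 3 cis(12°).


r^5 = 3^5 = 243
n*theta = 5*12° = 60° = 60° (mod 360)
a = 243*cos(60°) = 121.5000
b = 243*sin(60°) = 210.4442

243 cis(60°) = 121.5000 + 210.4442i


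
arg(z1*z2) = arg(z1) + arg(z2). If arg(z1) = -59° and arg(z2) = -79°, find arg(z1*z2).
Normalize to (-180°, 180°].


arg(z1*z2) = -59° - 79° = -138°
Normalized to (-180°, 180°]: -138°

-138°


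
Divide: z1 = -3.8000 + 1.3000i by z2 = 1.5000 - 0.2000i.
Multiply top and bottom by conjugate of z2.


Conjugate of z2 = 1.5000 + 0.2000i
Numerator: (-3.8000 + 1.3000i)(1.5000 + 0.2000i) = -5.9600 + 1.1900i
Denominator: 1.5^2 + (-0.2)^2 = 2.29
Result = (-5.9600 + 1.1900i)/2.29

-2.6026 + 0.5197i


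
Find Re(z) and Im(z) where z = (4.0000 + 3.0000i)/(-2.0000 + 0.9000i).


Multiply by conjugate: (4.0000 + 3.0000i)(-2.0000 - 0.9000i) / ((-2)^2 + 0.9^2)
Numerator real = 4*(-2) + 3*0.9 = -5.3
Numerator imag = 3*(-2) - 4*0.9 = -9.6
Denominator = 4.81
Re(z) = -5.3/4.81 = -1.1019
Im(z) = -9.6/4.81 = -1.9958

Re(z) = -1.1019, Im(z) = -1.9958


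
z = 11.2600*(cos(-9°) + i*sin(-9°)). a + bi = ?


a = 11.2600*cos(-9°) = 11.2600*0.98769 = 11.1214
b = 11.2600*sin(-9°) = 11.2600*(-0.1564345) = -1.7615

11.1214 - 1.7615i


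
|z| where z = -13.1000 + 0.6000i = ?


|z| = sqrt((-13.1)^2 + 0.6^2) = sqrt(171.61 + 0.36) = sqrt(171.97) = 13.1137

|z| = 13.1137


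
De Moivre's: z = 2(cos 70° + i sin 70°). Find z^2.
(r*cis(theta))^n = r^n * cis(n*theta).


r^2 = 2^2 = 4
n*theta = 2*70° = 140° = 140° (mod 360)
a = 4*cos(140°) = -3.0642
b = 4*sin(140°) = 2.5712

4 cis(140°) = -3.0642 + 2.5712i


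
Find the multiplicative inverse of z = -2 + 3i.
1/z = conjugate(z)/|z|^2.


|z|^2 = 4+9 = 13
1/z = (-2 - 3i)/13

1/z = -0.1538 - 0.2308i


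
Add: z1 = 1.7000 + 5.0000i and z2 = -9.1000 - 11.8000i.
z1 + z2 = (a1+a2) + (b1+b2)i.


Real: 1.7 - 9.1 = -7.4
Imag: 5 - 11.8 = -6.8

-7.4000 - 6.8000i


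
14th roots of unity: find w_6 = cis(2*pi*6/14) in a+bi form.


Angle = 360*6/14 = 154.2857°
a = cos(154.2857°) = -0.9010
b = sin(154.2857°) = 0.4339

-0.9010 + 0.4339i


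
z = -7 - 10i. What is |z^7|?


|z| = sqrt(49+100) = sqrt(149) = 12.2066
|z^7| = |z|^7 = (sqrt(149))^7 = 149^3 * sqrt(149) = 3307949*sqrt(149)

|z^7| = 3307949*sqrt(149) ≈ 40378663.4425


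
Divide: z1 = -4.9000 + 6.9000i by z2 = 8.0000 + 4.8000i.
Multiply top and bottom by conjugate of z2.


Conjugate of z2 = 8.0000 - 4.8000i
Numerator: (-4.9000 + 6.9000i)(8.0000 - 4.8000i) = -6.0800 + 78.7200i
Denominator: 8^2 + 4.8^2 = 87.04
Result = (-6.0800 + 78.7200i)/87.04

-0.0699 + 0.9044i


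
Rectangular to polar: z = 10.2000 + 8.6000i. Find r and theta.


r = sqrt(104.04+73.96) = sqrt(178) = 13.3417
theta = atan2(8.6, 10.2) = 40.1355 degrees

r = 13.3417, theta = 40.1355 degrees


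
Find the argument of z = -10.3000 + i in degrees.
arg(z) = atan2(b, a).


Re = -10.3, Im = 1
arg = atan2(1, -10.3) = 174.4547 degrees

arg(z) = 174.4547 degrees


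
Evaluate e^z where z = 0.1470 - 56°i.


e^0.1470 = 1.15835
cos(-56°) = 0.5592
sin(-56°) = -0.829
Real = 1.15835*0.5592 = 0.6477
Imag = 1.15835*(-0.829) = -0.9603

0.6477 - 0.9603i


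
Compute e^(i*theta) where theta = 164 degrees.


cos(164°) = -0.9613
sin(164°) = 0.2756

e^(i*164°) = -0.9613 + 0.2756i


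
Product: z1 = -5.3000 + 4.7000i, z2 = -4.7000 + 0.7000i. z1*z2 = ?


Real = -5.3*(-4.7) - 4.7*0.7 = 24.91 - 3.29 = 21.62
Imag = -5.3*0.7 - (4.7)*4.7 = -3.71 - (22.09) = -25.8

21.6200 - 25.8000i


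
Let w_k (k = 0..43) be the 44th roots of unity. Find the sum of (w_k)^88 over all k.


The roots are w_k = w^k with w = e^(2*pi*i/44), and (w^k)^88 = (w^88)^k.
So S = 1 + u + u^2 + ... + u^(43) with u = w^88.
88 = 2*44 + 0, so 88 is a multiple of 44 and u = (w^44)^2 = 1.
Every one of the 44 terms equals 1: S = 44

S = 44


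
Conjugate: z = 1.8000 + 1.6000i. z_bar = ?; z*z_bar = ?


z_bar = 1.8000 - 1.6000i
z*z_bar = 1.8^2 + 1.6^2 = 3.24 + 2.56 = 5.8

z_bar = 1.8000 - 1.6000i, z*z_bar = 5.8


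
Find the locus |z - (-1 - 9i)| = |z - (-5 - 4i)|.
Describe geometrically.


Equal distances means the locus is the perpendicular bisector of z1 and z2.
Midpoint = ((-1+(-5))/2, (-9+(-4))/2) = (-3.0000, -6.5000)

Perpendicular bisector through (-3.0000, -6.5000)


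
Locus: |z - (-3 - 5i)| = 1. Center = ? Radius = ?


|z - z0| = r is a circle with center z0 and radius r.
Center = (-3, -5), radius = 1

Circle with center (-3, -5) and radius 1


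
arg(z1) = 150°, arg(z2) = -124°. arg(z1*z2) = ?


arg(z1*z2) = 150° - 124° = 26°
Normalized to (-180°, 180°]: 26°

26°


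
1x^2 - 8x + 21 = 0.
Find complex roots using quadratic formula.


disc = (-8)^2 - 4*1*21 = 64 - 84 = -20
sqrt(|disc|) = sqrt(20) = 4.4721
Real part = 8/(2*1) = 4.0000
Imag part = 4.4721/(2*1) = 2.2361

4.0000 ± 2.2361i


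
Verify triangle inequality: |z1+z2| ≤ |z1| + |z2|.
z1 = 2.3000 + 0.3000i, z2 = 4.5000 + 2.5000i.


|z1| = sqrt(2.3^2 + 0.3^2) = sqrt(5.38) = 2.3195
|z2| = sqrt(4.5^2 + 2.5^2) = sqrt(26.5) = 5.1478
z1+z2 = 6.8000 + 2.8000i
|z1+z2| = sqrt(54.08) = 7.3539
|z1|+|z2| = 2.3195 + 5.1478 = 7.4673

|z1+z2| = 7.3539 ≤ |z1|+|z2| = 7.4673 (verified)


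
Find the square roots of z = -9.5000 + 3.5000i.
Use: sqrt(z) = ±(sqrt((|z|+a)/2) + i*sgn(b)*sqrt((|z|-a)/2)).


|z| = sqrt(90.25+12.25) = 10.1242
sqrt((|z|+a)/2) = sqrt((10.1242+(-9.5))/2) = sqrt(0.3121) = 0.5587
sqrt((|z|-a)/2) = sqrt((10.1242-(-9.5))/2) = sqrt(9.8121) = 3.1324

±(0.5587 + 3.1324i) i.e. 0.5587 + 3.1324i and -0.5587 - 3.1324i


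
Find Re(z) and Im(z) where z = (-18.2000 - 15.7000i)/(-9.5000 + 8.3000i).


Multiply by conjugate: (-18.2000 - 15.7000i)(-9.5000 - 8.3000i) / ((-9.5)^2 + 8.3^2)
Numerator real = -18.2*(-9.5) - (15.7)*8.3 = 42.59
Numerator imag = -15.7*(-9.5) - (-18.2)*8.3 = 300.21
Denominator = 159.14
Re(z) = 42.59/159.14 = 0.2676
Im(z) = 300.21/159.14 = 1.8865

Re(z) = 0.2676, Im(z) = 1.8865


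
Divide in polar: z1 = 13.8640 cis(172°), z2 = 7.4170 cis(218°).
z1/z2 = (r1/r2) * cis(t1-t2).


r = 13.8640 / 7.4170 = 1.8692
theta = 172° - 218° = -46° = 314° (mod 360)

1.8692 cis(314°)


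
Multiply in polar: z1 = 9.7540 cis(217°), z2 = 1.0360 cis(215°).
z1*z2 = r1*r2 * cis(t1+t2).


r = 9.7540 * 1.0360 = 10.1051
theta = 217° + 215° = 432° = 72° (mod 360)

10.1051 cis(72°)


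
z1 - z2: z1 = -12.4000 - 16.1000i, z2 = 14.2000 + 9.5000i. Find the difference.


Real: -12.4 - 14.2 = -26.6
Imag: -16.1 - 9.5 = -25.6

-26.6000 - 25.6000i


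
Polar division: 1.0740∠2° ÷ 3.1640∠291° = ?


r = 1.0740 / 3.1640 = 0.3394
theta = 2° - 291° = -289° = 71° (mod 360)

0.3394 cis(71°)


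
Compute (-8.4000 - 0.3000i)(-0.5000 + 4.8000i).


Real = -8.4*(-0.5) - (-0.3)*4.8 = 4.2 - (-1.44) = 5.64
Imag = -8.4*4.8 - (0.5)*(-0.3) = -40.32 + 0.15 = -40.17

5.6400 - 40.1700i


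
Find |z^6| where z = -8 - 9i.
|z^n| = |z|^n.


|z| = sqrt(64+81) = sqrt(145) = 12.0416
|z^6| = |z|^6 = (sqrt(145))^6 = 145^3 = 3048625

|z^6| = 3048625


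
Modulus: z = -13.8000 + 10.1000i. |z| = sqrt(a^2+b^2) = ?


|z| = sqrt((-13.8)^2 + 10.1^2) = sqrt(190.44 + 102.01) = sqrt(292.45) = 17.1012

|z| = 17.1012


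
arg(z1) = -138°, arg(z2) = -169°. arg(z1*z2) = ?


arg(z1*z2) = -138° - 169° = -307°
Normalized to (-180°, 180°]: 53°

53°


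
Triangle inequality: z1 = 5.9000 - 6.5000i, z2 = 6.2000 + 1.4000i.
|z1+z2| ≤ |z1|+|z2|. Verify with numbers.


|z1| = sqrt(5.9^2 + (-6.5)^2) = sqrt(77.06) = 8.7784
|z2| = sqrt(6.2^2 + 1.4^2) = sqrt(40.4) = 6.3561
z1+z2 = 12.1000 - 5.1000i
|z1+z2| = sqrt(172.42) = 13.1309
|z1|+|z2| = 8.7784 + 6.3561 = 15.1345

|z1+z2| = 13.1309 ≤ |z1|+|z2| = 15.1345 (verified)


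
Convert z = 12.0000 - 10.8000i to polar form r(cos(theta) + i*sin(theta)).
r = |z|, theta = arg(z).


r = sqrt(144+116.64) = sqrt(260.64) = 16.1443
theta = atan2(-10.8, 12) = -41.9872 degrees

r = 16.1443, theta = -41.9872 degrees


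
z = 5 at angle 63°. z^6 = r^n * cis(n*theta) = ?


r^6 = 5^6 = 15625
n*theta = 6*63° = 378° = 18° (mod 360)
a = 15625*cos(18°) = 14860.2581
b = 15625*sin(18°) = 4828.3905

15625 cis(18°) = 14860.2581 + 4828.3905i
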